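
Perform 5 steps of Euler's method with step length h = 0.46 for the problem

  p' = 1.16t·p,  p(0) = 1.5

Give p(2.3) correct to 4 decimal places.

Euler: p_{n+1} = p_n + h·f(t_n, p_n).
t=0.000000, p=1.500000: f=0.000000 → p ← 1.500000 + 0.46·0.000000 = 1.500000
t=0.460000, p=1.500000: f=0.800400 → p ← 1.500000 + 0.46·0.800400 = 1.868184
t=0.920000, p=1.868184: f=1.993726 → p ← 1.868184 + 0.46·1.993726 = 2.785298
t=1.380000, p=2.785298: f=4.458705 → p ← 2.785298 + 0.46·4.458705 = 4.836302
t=1.840000, p=4.836302: f=10.322603 → p ← 4.836302 + 0.46·10.322603 = 9.584700
p(2.3) ≈ 9.5847

9.5847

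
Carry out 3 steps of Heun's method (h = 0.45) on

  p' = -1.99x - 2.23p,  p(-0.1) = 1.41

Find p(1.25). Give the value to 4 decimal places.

Heun: k1 = f(x_n, p_n); k2 = f(x_n + h, p_n + h·k1); p_{n+1} = p_n + (h/2)·(k1 + k2).
x=-0.100000, p=1.410000:
  k1 = f(-0.100000, 1.410000) = -2.945300
  k2 = f(0.350000, 0.084615) = -0.885191
  p ← 1.410000 + (0.45/2)·(-2.945300 + (-0.885191)) = 0.548139
x=0.350000, p=0.548139:
  k1 = f(0.350000, 0.548139) = -1.918851
  k2 = f(0.800000, -0.315343) = -0.888784
  p ← 0.548139 + (0.45/2)·(-1.918851 + (-0.888784)) = -0.083578
x=0.800000, p=-0.083578:
  k1 = f(0.800000, -0.083578) = -1.405620
  k2 = f(1.250000, -0.716107) = -0.890580
  p ← -0.083578 + (0.45/2)·(-1.405620 + (-0.890580)) = -0.600224
p(1.25) ≈ -0.6002

-0.6002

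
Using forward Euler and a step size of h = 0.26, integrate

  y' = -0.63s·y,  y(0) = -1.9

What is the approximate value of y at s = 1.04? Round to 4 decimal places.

Euler: y_{n+1} = y_n + h·f(s_n, y_n).
s=0.000000, y=-1.900000: f=0.000000 → y ← -1.900000 + 0.26·0.000000 = -1.900000
s=0.260000, y=-1.900000: f=0.311220 → y ← -1.900000 + 0.26·0.311220 = -1.819083
s=0.520000, y=-1.819083: f=0.595932 → y ← -1.819083 + 0.26·0.595932 = -1.664141
s=0.780000, y=-1.664141: f=0.817759 → y ← -1.664141 + 0.26·0.817759 = -1.451523
y(1.04) ≈ -1.4515

-1.4515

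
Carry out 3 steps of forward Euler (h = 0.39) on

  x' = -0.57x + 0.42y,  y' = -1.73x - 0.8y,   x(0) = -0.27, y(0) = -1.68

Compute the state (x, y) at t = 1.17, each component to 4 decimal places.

-0.4736, 0.1265

Euler on (x,y): x_{n+1} = x_n + h·x', y_{n+1} = y_n + h·y'.
0.000000: (-0.270000, -1.680000); f=(-0.551700, 1.811100) → (-0.485163, -0.973671)
0.390000: (-0.485163, -0.973671); f=(-0.132399, 1.618269) → (-0.536799, -0.342546)
0.780000: (-0.536799, -0.342546); f=(0.162106, 1.202698) → (-0.473577, 0.126506)
(x(1.17), y(1.17)) ≈ (-0.4736, 0.1265)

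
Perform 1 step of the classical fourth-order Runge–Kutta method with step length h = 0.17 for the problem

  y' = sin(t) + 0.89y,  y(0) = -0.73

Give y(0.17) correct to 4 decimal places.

-0.8341

RK4: k1 = f(t_n, y_n); k2 = f(t_n + h/2, y_n + (h/2)·k1); k3 = f(t_n + h/2, y_n + (h/2)·k2); k4 = f(t_n + h, y_n + h·k3); y_{n+1} = y_n + (h/6)·(k1 + 2k2 + 2k3 + k4).
t=0.000000, y=-0.730000:
  k1 = f(0.000000, -0.730000) = -0.649700
  k2 = f(0.085000, -0.785224) = -0.613952
  k3 = f(0.085000, -0.782186) = -0.611248
  k4 = f(0.170000, -0.833912) = -0.572999
  y ← -0.730000 + (0.17/6)·(k1 + 2k2 + 2k3 + k4) = -0.834071
y(0.17) ≈ -0.8341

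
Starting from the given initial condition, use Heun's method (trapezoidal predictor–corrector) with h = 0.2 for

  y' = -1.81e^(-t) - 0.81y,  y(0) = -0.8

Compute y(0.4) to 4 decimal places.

-1.0803

Heun: k1 = f(t_n, y_n); k2 = f(t_n + h, y_n + h·k1); y_{n+1} = y_n + (h/2)·(k1 + k2).
t=0.000000, y=-0.800000:
  k1 = f(0.000000, -0.800000) = -1.162000
  k2 = f(0.200000, -1.032400) = -0.645659
  y ← -0.800000 + (0.2/2)·(-1.162000 + (-0.645659)) = -0.980766
t=0.200000, y=-0.980766:
  k1 = f(0.200000, -0.980766) = -0.687482
  k2 = f(0.400000, -1.118262) = -0.307487
  y ← -0.980766 + (0.2/2)·(-0.687482 + (-0.307487)) = -1.080263
y(0.4) ≈ -1.0803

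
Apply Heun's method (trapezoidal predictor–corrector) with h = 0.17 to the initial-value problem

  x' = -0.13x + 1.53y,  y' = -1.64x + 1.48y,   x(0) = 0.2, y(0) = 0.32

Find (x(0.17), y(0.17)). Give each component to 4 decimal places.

0.2812, 0.3369

Heun on (x,y): k1 = f(t_n, state_n); k2 = f(t_n + h, state_n + h·k1); state_{n+1} = state_n + (h/2)·(k1 + k2).
0.000000: (0.200000, 0.320000)
  k1 = (0.463600, 0.145600)
  predictor → (0.278812, 0.344752)
  k2 = (0.491225, 0.052981)
  → (0.281160, 0.336879)
(x(0.17), y(0.17)) ≈ (0.2812, 0.3369)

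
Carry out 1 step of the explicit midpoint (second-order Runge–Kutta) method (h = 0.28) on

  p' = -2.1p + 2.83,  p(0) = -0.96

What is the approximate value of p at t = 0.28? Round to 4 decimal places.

Midpoint: k1 = f(t_n, p_n); k2 = f(t_n + h/2, p_n + (h/2)·k1); p_{n+1} = p_n + h·k2.
t=0.000000, p=-0.960000:
  k1 = f(0.000000, -0.960000) = 4.846000
  k2 = f(0.140000, -0.281560) = 3.421276
  p ← -0.960000 + 0.28·3.421276 = -0.002043
p(0.28) ≈ -0.0020

-0.0020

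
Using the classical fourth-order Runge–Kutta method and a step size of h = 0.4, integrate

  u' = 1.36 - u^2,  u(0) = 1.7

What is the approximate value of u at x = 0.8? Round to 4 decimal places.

RK4: k1 = f(x_n, u_n); k2 = f(x_n + h/2, u_n + (h/2)·k1); k3 = f(x_n + h/2, u_n + (h/2)·k2); k4 = f(x_n + h, u_n + h·k3); u_{n+1} = u_n + (h/6)·(k1 + 2k2 + 2k3 + k4).
x=0.000000, u=1.700000:
  k1 = f(0.000000, 1.700000) = -1.530000
  k2 = f(0.200000, 1.394000) = -0.583236
  k3 = f(0.200000, 1.583353) = -1.147006
  k4 = f(0.400000, 1.241198) = -0.180571
  u ← 1.700000 + (0.4/6)·(k1 + 2k2 + 2k3 + k4) = 1.355263
x=0.400000, u=1.355263:
  k1 = f(0.400000, 1.355263) = -0.476738
  k2 = f(0.600000, 1.259915) = -0.227387
  k3 = f(0.600000, 1.309786) = -0.355538
  k4 = f(0.800000, 1.213048) = -0.111485
  u ← 1.355263 + (0.4/6)·(k1 + 2k2 + 2k3 + k4) = 1.238325
u(0.8) ≈ 1.2383

1.2383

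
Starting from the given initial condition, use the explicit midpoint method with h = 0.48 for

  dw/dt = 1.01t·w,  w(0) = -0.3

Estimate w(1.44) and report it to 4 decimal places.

-0.7992

Midpoint: k1 = f(t_n, w_n); k2 = f(t_n + h/2, w_n + (h/2)·k1); w_{n+1} = w_n + h·k2.
t=0.000000, w=-0.300000:
  k1 = f(0.000000, -0.300000) = 0.000000
  k2 = f(0.240000, -0.300000) = -0.072720
  w ← -0.300000 + 0.48·(-0.072720) = -0.334906
t=0.480000, w=-0.334906:
  k1 = f(0.480000, -0.334906) = -0.162362
  k2 = f(0.720000, -0.373873) = -0.271880
  w ← -0.334906 + 0.48·(-0.271880) = -0.465408
t=0.960000, w=-0.465408:
  k1 = f(0.960000, -0.465408) = -0.451260
  k2 = f(1.200000, -0.573710) = -0.695337
  w ← -0.465408 + 0.48·(-0.695337) = -0.799170
w(1.44) ≈ -0.7992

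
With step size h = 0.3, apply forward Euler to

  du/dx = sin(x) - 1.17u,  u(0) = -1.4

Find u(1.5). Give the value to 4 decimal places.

0.3665

Euler: u_{n+1} = u_n + h·f(x_n, u_n).
x=0.000000, u=-1.400000: f=1.638000 → u ← -1.400000 + 0.3·1.638000 = -0.908600
x=0.300000, u=-0.908600: f=1.358582 → u ← -0.908600 + 0.3·1.358582 = -0.501025
x=0.600000, u=-0.501025: f=1.150842 → u ← -0.501025 + 0.3·1.150842 = -0.155773
x=0.900000, u=-0.155773: f=0.965581 → u ← -0.155773 + 0.3·0.965581 = 0.133902
x=1.200000, u=0.133902: f=0.775374 → u ← 0.133902 + 0.3·0.775374 = 0.366514
u(1.5) ≈ 0.3665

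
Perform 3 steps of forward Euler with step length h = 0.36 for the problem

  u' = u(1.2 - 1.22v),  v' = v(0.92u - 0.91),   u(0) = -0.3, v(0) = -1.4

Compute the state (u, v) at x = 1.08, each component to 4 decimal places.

Euler on (u,v): u_{n+1} = u_n + h·u', v_{n+1} = v_n + h·v'.
0.000000: (-0.300000, -1.400000); f=(-0.872400, 1.660400) → (-0.614064, -0.802256)
0.360000: (-0.614064, -0.802256); f=(-1.337893, 1.183279) → (-1.095706, -0.376276)
0.720000: (-1.095706, -0.376276); f=(-1.817837, 0.721715) → (-1.750127, -0.116458)
(u(1.08), v(1.08)) ≈ (-1.7501, -0.1165)

-1.7501, -0.1165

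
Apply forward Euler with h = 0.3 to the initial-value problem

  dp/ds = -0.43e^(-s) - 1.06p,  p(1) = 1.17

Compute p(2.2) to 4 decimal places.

Euler: p_{n+1} = p_n + h·f(s_n, p_n).
s=1.000000, p=1.170000: f=-1.398388 → p ← 1.170000 + 0.3·(-1.398388) = 0.750484
s=1.300000, p=0.750484: f=-0.912701 → p ← 0.750484 + 0.3·(-0.912701) = 0.476673
s=1.600000, p=0.476673: f=-0.592089 → p ← 0.476673 + 0.3·(-0.592089) = 0.299046
s=1.900000, p=0.299046: f=-0.381304 → p ← 0.299046 + 0.3·(-0.381304) = 0.184655
p(2.2) ≈ 0.1847

0.1847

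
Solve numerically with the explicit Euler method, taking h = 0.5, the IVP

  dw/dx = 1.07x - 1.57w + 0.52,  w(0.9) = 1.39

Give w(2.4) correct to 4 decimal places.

1.5415

Euler: w_{n+1} = w_n + h·f(x_n, w_n).
x=0.900000, w=1.390000: f=-0.699300 → w ← 1.390000 + 0.5·(-0.699300) = 1.040350
x=1.400000, w=1.040350: f=0.384651 → w ← 1.040350 + 0.5·0.384651 = 1.232675
x=1.900000, w=1.232675: f=0.617700 → w ← 1.232675 + 0.5·0.617700 = 1.541525
w(2.4) ≈ 1.5415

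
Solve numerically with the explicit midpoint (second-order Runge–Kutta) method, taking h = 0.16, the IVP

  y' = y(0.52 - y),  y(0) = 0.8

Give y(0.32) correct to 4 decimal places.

Midpoint: k1 = f(t_n, y_n); k2 = f(t_n + h/2, y_n + (h/2)·k1); y_{n+1} = y_n + h·k2.
t=0.000000, y=0.800000:
  k1 = f(0.000000, 0.800000) = -0.224000
  k2 = f(0.080000, 0.782080) = -0.204968
  y ← 0.800000 + 0.16·(-0.204968) = 0.767205
t=0.160000, y=0.767205:
  k1 = f(0.160000, 0.767205) = -0.189657
  k2 = f(0.240000, 0.752033) = -0.174496
  y ← 0.767205 + 0.16·(-0.174496) = 0.739286
y(0.32) ≈ 0.7393

0.7393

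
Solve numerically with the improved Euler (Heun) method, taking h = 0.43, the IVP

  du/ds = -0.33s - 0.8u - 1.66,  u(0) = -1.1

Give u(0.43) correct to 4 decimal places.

Heun: k1 = f(s_n, u_n); k2 = f(s_n + h, u_n + h·k1); u_{n+1} = u_n + (h/2)·(k1 + k2).
s=0.000000, u=-1.100000:
  k1 = f(0.000000, -1.100000) = -0.780000
  k2 = f(0.430000, -1.435400) = -0.653580
  u ← -1.100000 + (0.43/2)·(-0.780000 + (-0.653580)) = -1.408220
u(0.43) ≈ -1.4082

-1.4082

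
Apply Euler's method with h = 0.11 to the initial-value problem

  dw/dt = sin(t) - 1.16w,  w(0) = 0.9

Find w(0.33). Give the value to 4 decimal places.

Euler: w_{n+1} = w_n + h·f(t_n, w_n).
t=0.000000, w=0.900000: f=-1.044000 → w ← 0.900000 + 0.11·(-1.044000) = 0.785160
t=0.110000, w=0.785160: f=-0.801007 → w ← 0.785160 + 0.11·(-0.801007) = 0.697049
t=0.220000, w=0.697049: f=-0.590347 → w ← 0.697049 + 0.11·(-0.590347) = 0.632111
w(0.33) ≈ 0.6321

0.6321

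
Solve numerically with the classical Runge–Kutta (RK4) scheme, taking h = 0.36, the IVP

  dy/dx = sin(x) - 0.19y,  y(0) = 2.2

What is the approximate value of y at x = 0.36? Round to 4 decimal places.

RK4: k1 = f(x_n, y_n); k2 = f(x_n + h/2, y_n + (h/2)·k1); k3 = f(x_n + h/2, y_n + (h/2)·k2); k4 = f(x_n + h, y_n + h·k3); y_{n+1} = y_n + (h/6)·(k1 + 2k2 + 2k3 + k4).
x=0.000000, y=2.200000:
  k1 = f(0.000000, 2.200000) = -0.418000
  k2 = f(0.180000, 2.124760) = -0.224675
  k3 = f(0.180000, 2.159559) = -0.231287
  k4 = f(0.360000, 2.116737) = -0.049906
  y ← 2.200000 + (0.36/6)·(k1 + 2k2 + 2k3 + k4) = 2.117210
y(0.36) ≈ 2.1172

2.1172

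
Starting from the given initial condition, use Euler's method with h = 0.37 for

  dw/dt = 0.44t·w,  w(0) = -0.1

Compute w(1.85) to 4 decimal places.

Euler: w_{n+1} = w_n + h·f(t_n, w_n).
t=0.000000, w=-0.100000: f=0.000000 → w ← -0.100000 + 0.37·0.000000 = -0.100000
t=0.370000, w=-0.100000: f=-0.016280 → w ← -0.100000 + 0.37·(-0.016280) = -0.106024
t=0.740000, w=-0.106024: f=-0.034521 → w ← -0.106024 + 0.37·(-0.034521) = -0.118796
t=1.110000, w=-0.118796: f=-0.058020 → w ← -0.118796 + 0.37·(-0.058020) = -0.140264
t=1.480000, w=-0.140264: f=-0.091340 → w ← -0.140264 + 0.37·(-0.091340) = -0.174060
w(1.85) ≈ -0.1741

-0.1741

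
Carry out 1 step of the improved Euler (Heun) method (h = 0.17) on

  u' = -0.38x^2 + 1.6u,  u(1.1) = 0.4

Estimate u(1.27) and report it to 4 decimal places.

Heun: k1 = f(x_n, u_n); k2 = f(x_n + h, u_n + h·k1); u_{n+1} = u_n + (h/2)·(k1 + k2).
x=1.100000, u=0.400000:
  k1 = f(1.100000, 0.400000) = 0.180200
  k2 = f(1.270000, 0.430634) = 0.076112
  u ← 0.400000 + (0.17/2)·(0.180200 + 0.076112) = 0.421787
u(1.27) ≈ 0.4218

0.4218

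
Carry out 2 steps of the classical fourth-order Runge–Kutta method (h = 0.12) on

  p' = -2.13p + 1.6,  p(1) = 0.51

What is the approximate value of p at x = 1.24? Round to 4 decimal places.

0.6065

RK4: k1 = f(x_n, p_n); k2 = f(x_n + h/2, p_n + (h/2)·k1); k3 = f(x_n + h/2, p_n + (h/2)·k2); k4 = f(x_n + h, p_n + h·k3); p_{n+1} = p_n + (h/6)·(k1 + 2k2 + 2k3 + k4).
x=1.000000, p=0.510000:
  k1 = f(1.000000, 0.510000) = 0.513700
  k2 = f(1.060000, 0.540822) = 0.448049
  k3 = f(1.060000, 0.536883) = 0.456439
  k4 = f(1.120000, 0.564773) = 0.397034
  p ← 0.510000 + (0.12/6)·(k1 + 2k2 + 2k3 + k4) = 0.564394
x=1.120000, p=0.564394:
  k1 = f(1.120000, 0.564394) = 0.397840
  k2 = f(1.180000, 0.588265) = 0.346996
  k3 = f(1.180000, 0.585214) = 0.353494
  k4 = f(1.240000, 0.606814) = 0.307487
  p ← 0.564394 + (0.12/6)·(k1 + 2k2 + 2k3 + k4) = 0.606520
p(1.24) ≈ 0.6065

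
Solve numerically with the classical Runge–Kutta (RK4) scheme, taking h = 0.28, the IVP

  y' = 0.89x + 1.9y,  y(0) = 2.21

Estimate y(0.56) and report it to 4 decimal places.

RK4: k1 = f(x_n, y_n); k2 = f(x_n + h/2, y_n + (h/2)·k1); k3 = f(x_n + h/2, y_n + (h/2)·k2); k4 = f(x_n + h, y_n + h·k3); y_{n+1} = y_n + (h/6)·(k1 + 2k2 + 2k3 + k4).
x=0.000000, y=2.210000:
  k1 = f(0.000000, 2.210000) = 4.199000
  k2 = f(0.140000, 2.797860) = 5.440534
  k3 = f(0.140000, 2.971675) = 5.770782
  k4 = f(0.280000, 3.825819) = 7.518256
  y ← 2.210000 + (0.28/6)·(k1 + 2k2 + 2k3 + k4) = 3.803195
x=0.280000, y=3.803195:
  k1 = f(0.280000, 3.803195) = 7.475270
  k2 = f(0.420000, 4.849733) = 9.588292
  k3 = f(0.420000, 5.145556) = 10.150356
  k4 = f(0.560000, 6.645294) = 13.124459
  y ← 3.803195 + (0.28/6)·(k1 + 2k2 + 2k3 + k4) = 6.606789
y(0.56) ≈ 6.6068

6.6068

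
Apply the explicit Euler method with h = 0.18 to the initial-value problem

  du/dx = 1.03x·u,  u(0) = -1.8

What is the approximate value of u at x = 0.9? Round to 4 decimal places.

-2.4743

Euler: u_{n+1} = u_n + h·f(x_n, u_n).
x=0.000000, u=-1.800000: f=0.000000 → u ← -1.800000 + 0.18·0.000000 = -1.800000
x=0.180000, u=-1.800000: f=-0.333720 → u ← -1.800000 + 0.18·(-0.333720) = -1.860070
x=0.360000, u=-1.860070: f=-0.689714 → u ← -1.860070 + 0.18·(-0.689714) = -1.984218
x=0.540000, u=-1.984218: f=-1.103622 → u ← -1.984218 + 0.18·(-1.103622) = -2.182870
x=0.720000, u=-2.182870: f=-1.618816 → u ← -2.182870 + 0.18·(-1.618816) = -2.474257
u(0.9) ≈ -2.4743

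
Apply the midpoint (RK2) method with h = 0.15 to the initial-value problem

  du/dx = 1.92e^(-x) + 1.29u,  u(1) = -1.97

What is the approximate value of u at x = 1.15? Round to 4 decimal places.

Midpoint: k1 = f(x_n, u_n); k2 = f(x_n + h/2, u_n + (h/2)·k1); u_{n+1} = u_n + h·k2.
x=1.000000, u=-1.970000:
  k1 = f(1.000000, -1.970000) = -1.834971
  k2 = f(1.075000, -2.107623) = -2.063542
  u ← -1.970000 + 0.15·(-2.063542) = -2.279531
u(1.15) ≈ -2.2795

-2.2795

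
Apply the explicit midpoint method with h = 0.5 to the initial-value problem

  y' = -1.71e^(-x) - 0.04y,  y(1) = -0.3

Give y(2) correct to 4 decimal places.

Midpoint: k1 = f(x_n, y_n); k2 = f(x_n + h/2, y_n + (h/2)·k1); y_{n+1} = y_n + h·k2.
x=1.000000, y=-0.300000:
  k1 = f(1.000000, -0.300000) = -0.617074
  k2 = f(1.250000, -0.454268) = -0.471752
  y ← -0.300000 + 0.5·(-0.471752) = -0.535876
x=1.500000, y=-0.535876:
  k1 = f(1.500000, -0.535876) = -0.360118
  k2 = f(1.750000, -0.625906) = -0.272117
  y ← -0.535876 + 0.5·(-0.272117) = -0.671935
y(2) ≈ -0.6719

-0.6719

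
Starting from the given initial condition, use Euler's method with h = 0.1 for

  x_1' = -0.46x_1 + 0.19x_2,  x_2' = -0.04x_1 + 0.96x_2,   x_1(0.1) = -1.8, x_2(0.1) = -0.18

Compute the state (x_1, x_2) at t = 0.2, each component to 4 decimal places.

Euler on (x_1,x_2): x_1_{n+1} = x_1_n + h·x_1', x_2_{n+1} = x_2_n + h·x_2'.
0.100000: (-1.800000, -0.180000); f=(0.793800, -0.100800) → (-1.720620, -0.190080)
(x_1(0.2), x_2(0.2)) ≈ (-1.7206, -0.1901)

-1.7206, -0.1901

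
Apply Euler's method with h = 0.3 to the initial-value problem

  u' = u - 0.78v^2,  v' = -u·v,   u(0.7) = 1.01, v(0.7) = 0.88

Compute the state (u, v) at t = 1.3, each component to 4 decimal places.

Euler on (u,v): u_{n+1} = u_n + h·u', v_{n+1} = v_n + h·v'.
0.700000: (1.010000, 0.880000); f=(0.405968, -0.888800) → (1.131790, 0.613360)
1.000000: (1.131790, 0.613360); f=(0.838346, -0.694195) → (1.383294, 0.405102)
(u(1.3), v(1.3)) ≈ (1.3833, 0.4051)

1.3833, 0.4051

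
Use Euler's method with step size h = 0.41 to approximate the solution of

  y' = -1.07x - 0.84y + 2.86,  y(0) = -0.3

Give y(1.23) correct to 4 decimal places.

1.8832

Euler: y_{n+1} = y_n + h·f(x_n, y_n).
x=0.000000, y=-0.300000: f=3.112000 → y ← -0.300000 + 0.41·3.112000 = 0.975920
x=0.410000, y=0.975920: f=1.601527 → y ← 0.975920 + 0.41·1.601527 = 1.632546
x=0.820000, y=1.632546: f=0.611261 → y ← 1.632546 + 0.41·0.611261 = 1.883163
y(1.23) ≈ 1.8832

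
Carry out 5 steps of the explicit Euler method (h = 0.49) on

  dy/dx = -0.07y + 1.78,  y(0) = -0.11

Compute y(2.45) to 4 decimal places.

3.9795

Euler: y_{n+1} = y_n + h·f(x_n, y_n).
x=0.000000, y=-0.110000: f=1.787700 → y ← -0.110000 + 0.49·1.787700 = 0.765973
x=0.490000, y=0.765973: f=1.726382 → y ← 0.765973 + 0.49·1.726382 = 1.611900
x=0.980000, y=1.611900: f=1.667167 → y ← 1.611900 + 0.49·1.667167 = 2.428812
x=1.470000, y=2.428812: f=1.609983 → y ← 2.428812 + 0.49·1.609983 = 3.217704
x=1.960000, y=3.217704: f=1.554761 → y ← 3.217704 + 0.49·1.554761 = 3.979536
y(2.45) ≈ 3.9795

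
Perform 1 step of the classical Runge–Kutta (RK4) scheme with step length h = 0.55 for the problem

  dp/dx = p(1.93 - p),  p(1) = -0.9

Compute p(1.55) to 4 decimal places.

-9.6064

RK4: k1 = f(x_n, p_n); k2 = f(x_n + h/2, p_n + (h/2)·k1); k3 = f(x_n + h/2, p_n + (h/2)·k2); k4 = f(x_n + h, p_n + h·k3); p_{n+1} = p_n + (h/6)·(k1 + 2k2 + 2k3 + k4).
x=1.000000, p=-0.900000:
  k1 = f(1.000000, -0.900000) = -2.547000
  k2 = f(1.275000, -1.600425) = -5.650180
  k3 = f(1.275000, -2.453800) = -10.756966
  k4 = f(1.550000, -6.816331) = -59.617890
  p ← -0.900000 + (0.55/6)·(k1 + 2k2 + 2k3 + k4) = -9.606425
p(1.55) ≈ -9.6064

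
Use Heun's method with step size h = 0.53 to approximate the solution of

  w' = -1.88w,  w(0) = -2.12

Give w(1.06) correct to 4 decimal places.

Heun: k1 = f(x_n, w_n); k2 = f(x_n + h, w_n + h·k1); w_{n+1} = w_n + (h/2)·(k1 + k2).
x=0.000000, w=-2.120000:
  k1 = f(0.000000, -2.120000) = 3.985600
  k2 = f(0.530000, -0.007632) = 0.014348
  w ← -2.120000 + (0.53/2)·(3.985600 + 0.014348) = -1.060014
x=0.530000, w=-1.060014:
  k1 = f(0.530000, -1.060014) = 1.992826
  k2 = f(1.060000, -0.003816) = 0.007174
  w ← -1.060014 + (0.53/2)·(1.992826 + 0.007174) = -0.530014
w(1.06) ≈ -0.5300

-0.5300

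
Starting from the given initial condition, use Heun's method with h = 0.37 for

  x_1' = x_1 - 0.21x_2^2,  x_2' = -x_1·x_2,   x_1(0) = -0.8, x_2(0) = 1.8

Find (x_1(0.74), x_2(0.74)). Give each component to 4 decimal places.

Heun on (x_1,x_2): k1 = f(s_n, state_n); k2 = f(s_n + h, state_n + h·k1); state_{n+1} = state_n + (h/2)·(k1 + k2).
0.000000: (-0.800000, 1.800000)
  k1 = (-1.480400, 1.440000)
  predictor → (-1.347748, 2.332800)
  k2 = (-2.490559, 3.144027)
  → (-1.534627, 2.648045)
0.370000: (-1.534627, 2.648045)
  k1 = (-3.007177, 4.063762)
  predictor → (-2.647283, 4.151637)
  k2 = (-6.266862, 10.990557)
  → (-3.250325, 5.433094)
(x_1(0.74), x_2(0.74)) ≈ (-3.2503, 5.4331)

-3.2503, 5.4331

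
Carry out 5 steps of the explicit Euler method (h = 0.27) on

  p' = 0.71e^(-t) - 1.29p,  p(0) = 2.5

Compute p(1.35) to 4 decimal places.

0.5371

Euler: p_{n+1} = p_n + h·f(t_n, p_n).
t=0.000000, p=2.500000: f=-2.515000 → p ← 2.500000 + 0.27·(-2.515000) = 1.820950
t=0.270000, p=1.820950: f=-1.807026 → p ← 1.820950 + 0.27·(-1.807026) = 1.333053
t=0.540000, p=1.333053: f=-1.305887 → p ← 1.333053 + 0.27·(-1.305887) = 0.980463
t=0.810000, p=0.980463: f=-0.948949 → p ← 0.980463 + 0.27·(-0.948949) = 0.724247
t=1.080000, p=0.724247: f=-0.693166 → p ← 0.724247 + 0.27·(-0.693166) = 0.537092
p(1.35) ≈ 0.5371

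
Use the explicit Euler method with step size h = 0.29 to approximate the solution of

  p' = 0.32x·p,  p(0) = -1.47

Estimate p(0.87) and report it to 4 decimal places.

Euler: p_{n+1} = p_n + h·f(x_n, p_n).
x=0.000000, p=-1.470000: f=0.000000 → p ← -1.470000 + 0.29·0.000000 = -1.470000
x=0.290000, p=-1.470000: f=-0.136416 → p ← -1.470000 + 0.29·(-0.136416) = -1.509561
x=0.580000, p=-1.509561: f=-0.280174 → p ← -1.509561 + 0.29·(-0.280174) = -1.590811
p(0.87) ≈ -1.5908

-1.5908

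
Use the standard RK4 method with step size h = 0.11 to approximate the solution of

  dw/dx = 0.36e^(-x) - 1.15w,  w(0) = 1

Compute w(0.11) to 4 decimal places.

RK4: k1 = f(x_n, w_n); k2 = f(x_n + h/2, w_n + (h/2)·k1); k3 = f(x_n + h/2, w_n + (h/2)·k2); k4 = f(x_n + h, w_n + h·k3); w_{n+1} = w_n + (h/6)·(k1 + 2k2 + 2k3 + k4).
x=0.000000, w=1.000000:
  k1 = f(0.000000, 1.000000) = -0.790000
  k2 = f(0.055000, 0.956550) = -0.759298
  k3 = f(0.055000, 0.958239) = -0.761240
  k4 = f(0.110000, 0.916264) = -0.731203
  w ← 1.000000 + (0.11/6)·(k1 + 2k2 + 2k3 + k4) = 0.916358
w(0.11) ≈ 0.9164

0.9164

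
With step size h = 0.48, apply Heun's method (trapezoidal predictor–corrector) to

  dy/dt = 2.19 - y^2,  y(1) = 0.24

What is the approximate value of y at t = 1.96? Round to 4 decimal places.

1.1682

Heun: k1 = f(t_n, y_n); k2 = f(t_n + h, y_n + h·k1); y_{n+1} = y_n + (h/2)·(k1 + k2).
t=1.000000, y=0.240000:
  k1 = f(1.000000, 0.240000) = 2.132400
  k2 = f(1.480000, 1.263552) = 0.593436
  y ← 0.240000 + (0.48/2)·(2.132400 + 0.593436) = 0.894201
t=1.480000, y=0.894201:
  k1 = f(1.480000, 0.894201) = 1.390405
  k2 = f(1.960000, 1.561595) = -0.248579
  y ← 0.894201 + (0.48/2)·(1.390405 + (-0.248579)) = 1.168239
y(1.96) ≈ 1.1682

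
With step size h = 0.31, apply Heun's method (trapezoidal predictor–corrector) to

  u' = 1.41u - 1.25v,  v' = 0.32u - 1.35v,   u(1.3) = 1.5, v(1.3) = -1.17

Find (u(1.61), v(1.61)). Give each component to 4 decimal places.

Heun on (u,v): k1 = f(t_n, state_n); k2 = f(t_n + h, state_n + h·k1); state_{n+1} = state_n + (h/2)·(k1 + k2).
1.300000: (1.500000, -1.170000)
  k1 = (3.577500, 2.059500)
  predictor → (2.609025, -0.531555)
  k2 = (4.343169, 1.552487)
  → (2.727704, -0.610142)
(u(1.61), v(1.61)) ≈ (2.7277, -0.6101)

2.7277, -0.6101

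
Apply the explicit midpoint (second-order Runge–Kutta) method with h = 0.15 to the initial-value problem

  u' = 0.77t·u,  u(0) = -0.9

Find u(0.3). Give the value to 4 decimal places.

-0.9316

Midpoint: k1 = f(t_n, u_n); k2 = f(t_n + h/2, u_n + (h/2)·k1); u_{n+1} = u_n + h·k2.
t=0.000000, u=-0.900000:
  k1 = f(0.000000, -0.900000) = 0.000000
  k2 = f(0.075000, -0.900000) = -0.051975
  u ← -0.900000 + 0.15·(-0.051975) = -0.907796
t=0.150000, u=-0.907796:
  k1 = f(0.150000, -0.907796) = -0.104850
  k2 = f(0.225000, -0.915660) = -0.158638
  u ← -0.907796 + 0.15·(-0.158638) = -0.931592
u(0.3) ≈ -0.9316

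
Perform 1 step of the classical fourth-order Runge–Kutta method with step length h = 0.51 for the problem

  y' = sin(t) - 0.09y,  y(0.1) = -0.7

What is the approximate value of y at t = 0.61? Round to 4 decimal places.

-0.4963

RK4: k1 = f(t_n, y_n); k2 = f(t_n + h/2, y_n + (h/2)·k1); k3 = f(t_n + h/2, y_n + (h/2)·k2); k4 = f(t_n + h, y_n + h·k3); y_{n+1} = y_n + (h/6)·(k1 + 2k2 + 2k3 + k4).
t=0.100000, y=-0.700000:
  k1 = f(0.100000, -0.700000) = 0.162833
  k2 = f(0.355000, -0.658477) = 0.406853
  k3 = f(0.355000, -0.596252) = 0.401253
  k4 = f(0.610000, -0.495361) = 0.617450
  y ← -0.700000 + (0.51/6)·(k1 + 2k2 + 2k3 + k4) = -0.496298
y(0.61) ≈ -0.4963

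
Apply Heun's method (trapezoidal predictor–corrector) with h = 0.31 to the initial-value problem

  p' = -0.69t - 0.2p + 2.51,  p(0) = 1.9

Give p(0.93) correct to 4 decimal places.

Heun: k1 = f(t_n, p_n); k2 = f(t_n + h, p_n + h·k1); p_{n+1} = p_n + (h/2)·(k1 + k2).
t=0.000000, p=1.900000:
  k1 = f(0.000000, 1.900000) = 2.130000
  k2 = f(0.310000, 2.560300) = 1.784040
  p ← 1.900000 + (0.31/2)·(2.130000 + 1.784040) = 2.506676
t=0.310000, p=2.506676:
  k1 = f(0.310000, 2.506676) = 1.794765
  k2 = f(0.620000, 3.063053) = 1.469589
  p ← 2.506676 + (0.31/2)·(1.794765 + 1.469589) = 3.012651
t=0.620000, p=3.012651:
  k1 = f(0.620000, 3.012651) = 1.479670
  k2 = f(0.930000, 3.471349) = 1.174030
  p ← 3.012651 + (0.31/2)·(1.479670 + 1.174030) = 3.423975
p(0.93) ≈ 3.4240

3.4240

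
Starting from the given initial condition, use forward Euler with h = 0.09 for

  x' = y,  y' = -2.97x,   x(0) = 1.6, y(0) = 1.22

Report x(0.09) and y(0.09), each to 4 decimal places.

1.7098, 0.7923

Euler on (x,y): x_{n+1} = x_n + h·x', y_{n+1} = y_n + h·y'.
0.000000: (1.600000, 1.220000); f=(1.220000, -4.752000) → (1.709800, 0.792320)
(x(0.09), y(0.09)) ≈ (1.7098, 0.7923)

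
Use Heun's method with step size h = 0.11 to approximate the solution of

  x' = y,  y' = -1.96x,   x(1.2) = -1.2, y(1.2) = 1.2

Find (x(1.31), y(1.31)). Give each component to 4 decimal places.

Heun on (x,y): k1 = f(s_n, state_n); k2 = f(s_n + h, state_n + h·k1); state_{n+1} = state_n + (h/2)·(k1 + k2).
1.200000: (-1.200000, 1.200000)
  k1 = (1.200000, 2.352000)
  predictor → (-1.068000, 1.458720)
  k2 = (1.458720, 2.093280)
  → (-1.053770, 1.444490)
(x(1.31), y(1.31)) ≈ (-1.0538, 1.4445)

-1.0538, 1.4445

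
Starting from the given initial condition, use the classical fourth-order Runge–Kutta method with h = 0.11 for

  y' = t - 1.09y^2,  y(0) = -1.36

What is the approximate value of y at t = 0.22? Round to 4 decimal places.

RK4: k1 = f(t_n, y_n); k2 = f(t_n + h/2, y_n + (h/2)·k1); k3 = f(t_n + h/2, y_n + (h/2)·k2); k4 = f(t_n + h, y_n + h·k3); y_{n+1} = y_n + (h/6)·(k1 + 2k2 + 2k3 + k4).
t=0.000000, y=-1.360000:
  k1 = f(0.000000, -1.360000) = -2.016064
  k2 = f(0.055000, -1.470884) = -2.303213
  k3 = f(0.055000, -1.486677) = -2.354126
  k4 = f(0.110000, -1.618954) = -2.746903
  y ← -1.360000 + (0.11/6)·(k1 + 2k2 + 2k3 + k4) = -1.618090
t=0.110000, y=-1.618090:
  k1 = f(0.110000, -1.618090) = -2.743855
  k2 = f(0.165000, -1.769002) = -3.246012
  k3 = f(0.165000, -1.796621) = -3.353353
  k4 = f(0.220000, -1.986959) = -4.083326
  y ← -1.618090 + (0.11/6)·(k1 + 2k2 + 2k3 + k4) = -1.985232
y(0.22) ≈ -1.9852

-1.9852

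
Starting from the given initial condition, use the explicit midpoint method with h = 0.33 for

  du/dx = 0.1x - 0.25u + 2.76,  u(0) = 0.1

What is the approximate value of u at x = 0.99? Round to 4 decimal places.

Midpoint: k1 = f(x_n, u_n); k2 = f(x_n + h/2, u_n + (h/2)·k1); u_{n+1} = u_n + h·k2.
x=0.000000, u=0.100000:
  k1 = f(0.000000, 0.100000) = 2.735000
  k2 = f(0.165000, 0.551275) = 2.638681
  u ← 0.100000 + 0.33·2.638681 = 0.970765
x=0.330000, u=0.970765:
  k1 = f(0.330000, 0.970765) = 2.550309
  k2 = f(0.495000, 1.391566) = 2.461609
  u ← 0.970765 + 0.33·2.461609 = 1.783096
x=0.660000, u=1.783096:
  k1 = f(0.660000, 1.783096) = 2.380226
  k2 = f(0.825000, 2.175833) = 2.298542
  u ← 1.783096 + 0.33·2.298542 = 2.541614
u(0.99) ≈ 2.5416

2.5416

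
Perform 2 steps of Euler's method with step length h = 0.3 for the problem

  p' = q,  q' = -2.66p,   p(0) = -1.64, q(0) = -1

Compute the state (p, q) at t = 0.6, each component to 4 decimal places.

Euler on (p,q): p_{n+1} = p_n + h·p', q_{n+1} = q_n + h·q'.
0.000000: (-1.640000, -1.000000); f=(-1.000000, 4.362400) → (-1.940000, 0.308720)
0.300000: (-1.940000, 0.308720); f=(0.308720, 5.160400) → (-1.847384, 1.856840)
(p(0.6), q(0.6)) ≈ (-1.8474, 1.8568)

-1.8474, 1.8568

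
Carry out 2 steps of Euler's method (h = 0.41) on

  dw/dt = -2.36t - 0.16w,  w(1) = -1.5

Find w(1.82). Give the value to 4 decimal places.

Euler: w_{n+1} = w_n + h·f(t_n, w_n).
t=1.000000, w=-1.500000: f=-2.120000 → w ← -1.500000 + 0.41·(-2.120000) = -2.369200
t=1.410000, w=-2.369200: f=-2.948528 → w ← -2.369200 + 0.41·(-2.948528) = -3.578096
w(1.82) ≈ -3.5781

-3.5781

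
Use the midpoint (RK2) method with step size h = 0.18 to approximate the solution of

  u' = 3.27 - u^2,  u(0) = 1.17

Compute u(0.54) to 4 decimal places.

Midpoint: k1 = f(x_n, u_n); k2 = f(x_n + h/2, u_n + (h/2)·k1); u_{n+1} = u_n + h·k2.
x=0.000000, u=1.170000:
  k1 = f(0.000000, 1.170000) = 1.901100
  k2 = f(0.090000, 1.341099) = 1.471453
  u ← 1.170000 + 0.18·1.471453 = 1.434862
x=0.180000, u=1.434862:
  k1 = f(0.180000, 1.434862) = 1.211172
  k2 = f(0.270000, 1.543867) = 0.886474
  u ← 1.434862 + 0.18·0.886474 = 1.594427
x=0.360000, u=1.594427:
  k1 = f(0.360000, 1.594427) = 0.727803
  k2 = f(0.450000, 1.659929) = 0.514635
  u ← 1.594427 + 0.18·0.514635 = 1.687061
u(0.54) ≈ 1.6871

1.6871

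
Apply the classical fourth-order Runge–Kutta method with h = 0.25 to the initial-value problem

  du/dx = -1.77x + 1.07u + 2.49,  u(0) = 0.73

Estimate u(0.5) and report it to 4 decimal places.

2.6261

RK4: k1 = f(x_n, u_n); k2 = f(x_n + h/2, u_n + (h/2)·k1); k3 = f(x_n + h/2, u_n + (h/2)·k2); k4 = f(x_n + h, u_n + h·k3); u_{n+1} = u_n + (h/6)·(k1 + 2k2 + 2k3 + k4).
x=0.000000, u=0.730000:
  k1 = f(0.000000, 0.730000) = 3.271100
  k2 = f(0.125000, 1.138888) = 3.487360
  k3 = f(0.125000, 1.165920) = 3.516284
  k4 = f(0.250000, 1.609071) = 3.769206
  u ← 0.730000 + (0.25/6)·(k1 + 2k2 + 2k3 + k4) = 1.606983
x=0.250000, u=1.606983:
  k1 = f(0.250000, 1.606983) = 3.766972
  k2 = f(0.375000, 2.077855) = 4.049554
  k3 = f(0.375000, 2.113177) = 4.087350
  k4 = f(0.500000, 2.628821) = 4.417838
  u ← 1.606983 + (0.25/6)·(k1 + 2k2 + 2k3 + k4) = 2.626092
u(0.5) ≈ 2.6261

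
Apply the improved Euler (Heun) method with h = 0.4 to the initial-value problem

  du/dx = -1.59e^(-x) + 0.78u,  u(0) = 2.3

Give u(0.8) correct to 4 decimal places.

2.9780

Heun: k1 = f(x_n, u_n); k2 = f(x_n + h, u_n + h·k1); u_{n+1} = u_n + (h/2)·(k1 + k2).
x=0.000000, u=2.300000:
  k1 = f(0.000000, 2.300000) = 0.204000
  k2 = f(0.400000, 2.381600) = 0.791839
  u ← 2.300000 + (0.4/2)·(0.204000 + 0.791839) = 2.499168
x=0.400000, u=2.499168:
  k1 = f(0.400000, 2.499168) = 0.883542
  k2 = f(0.800000, 2.852585) = 1.510583
  u ← 2.499168 + (0.4/2)·(0.883542 + 1.510583) = 2.977993
u(0.8) ≈ 2.9780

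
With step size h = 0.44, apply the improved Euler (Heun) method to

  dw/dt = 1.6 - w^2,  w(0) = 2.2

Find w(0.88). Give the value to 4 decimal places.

Heun: k1 = f(t_n, w_n); k2 = f(t_n + h, w_n + h·k1); w_{n+1} = w_n + (h/2)·(k1 + k2).
t=0.000000, w=2.200000:
  k1 = f(0.000000, 2.200000) = -3.240000
  k2 = f(0.440000, 0.774400) = 1.000305
  w ← 2.200000 + (0.44/2)·(-3.240000 + 1.000305) = 1.707267
t=0.440000, w=1.707267:
  k1 = f(0.440000, 1.707267) = -1.314761
  k2 = f(0.880000, 1.128772) = 0.325873
  w ← 1.707267 + (0.44/2)·(-1.314761 + 0.325873) = 1.489712
w(0.88) ≈ 1.4897

1.4897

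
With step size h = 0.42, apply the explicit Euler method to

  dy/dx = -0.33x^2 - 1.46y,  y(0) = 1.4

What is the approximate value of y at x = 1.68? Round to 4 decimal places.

Euler: y_{n+1} = y_n + h·f(x_n, y_n).
x=0.000000, y=1.400000: f=-2.044000 → y ← 1.400000 + 0.42·(-2.044000) = 0.541520
x=0.420000, y=0.541520: f=-0.848831 → y ← 0.541520 + 0.42·(-0.848831) = 0.185011
x=0.840000, y=0.185011: f=-0.502964 → y ← 0.185011 + 0.42·(-0.502964) = -0.026234
x=1.260000, y=-0.026234: f=-0.485606 → y ← -0.026234 + 0.42·(-0.485606) = -0.230189
y(1.68) ≈ -0.2302

-0.2302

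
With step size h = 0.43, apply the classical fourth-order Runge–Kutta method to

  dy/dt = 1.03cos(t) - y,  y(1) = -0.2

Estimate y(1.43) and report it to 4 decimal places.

-0.0110

RK4: k1 = f(t_n, y_n); k2 = f(t_n + h/2, y_n + (h/2)·k1); k3 = f(t_n + h/2, y_n + (h/2)·k2); k4 = f(t_n + h, y_n + h·k3); y_{n+1} = y_n + (h/6)·(k1 + 2k2 + 2k3 + k4).
t=1.000000, y=-0.200000:
  k1 = f(1.000000, -0.200000) = 0.756511
  k2 = f(1.215000, -0.037350) = 0.396137
  k3 = f(1.215000, -0.114831) = 0.473618
  k4 = f(1.430000, 0.003656) = 0.140886
  y ← -0.200000 + (0.43/6)·(k1 + 2k2 + 2k3 + k4) = -0.011022
y(1.43) ≈ -0.0110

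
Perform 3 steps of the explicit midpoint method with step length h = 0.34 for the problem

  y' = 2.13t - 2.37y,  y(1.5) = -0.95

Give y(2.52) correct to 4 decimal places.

1.6176

Midpoint: k1 = f(t_n, y_n); k2 = f(t_n + h/2, y_n + (h/2)·k1); y_{n+1} = y_n + h·k2.
t=1.500000, y=-0.950000:
  k1 = f(1.500000, -0.950000) = 5.446500
  k2 = f(1.670000, -0.024095) = 3.614205
  y ← -0.950000 + 0.34·3.614205 = 0.278830
t=1.840000, y=0.278830:
  k1 = f(1.840000, 0.278830) = 3.258373
  k2 = f(2.010000, 0.832753) = 2.307675
  y ← 0.278830 + 0.34·2.307675 = 1.063439
t=2.180000, y=1.063439:
  k1 = f(2.180000, 1.063439) = 2.123049
  k2 = f(2.350000, 1.424358) = 1.629773
  y ← 1.063439 + 0.34·1.629773 = 1.617562
y(2.52) ≈ 1.6176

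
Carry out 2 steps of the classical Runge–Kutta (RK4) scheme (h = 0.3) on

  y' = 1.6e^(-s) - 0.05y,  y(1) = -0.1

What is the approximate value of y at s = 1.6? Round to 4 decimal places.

RK4: k1 = f(s_n, y_n); k2 = f(s_n + h/2, y_n + (h/2)·k1); k3 = f(s_n + h/2, y_n + (h/2)·k2); k4 = f(s_n + h, y_n + h·k3); y_{n+1} = y_n + (h/6)·(k1 + 2k2 + 2k3 + k4).
s=1.000000, y=-0.100000:
  k1 = f(1.000000, -0.100000) = 0.593607
  k2 = f(1.150000, -0.010959) = 0.507167
  k3 = f(1.150000, -0.023925) = 0.507815
  k4 = f(1.300000, 0.052345) = 0.433434
  y ← -0.100000 + (0.3/6)·(k1 + 2k2 + 2k3 + k4) = 0.052850
s=1.300000, y=0.052850:
  k1 = f(1.300000, 0.052850) = 0.433408
  k2 = f(1.450000, 0.117861) = 0.369419
  k3 = f(1.450000, 0.108263) = 0.369899
  k4 = f(1.600000, 0.163820) = 0.314843
  y ← 0.052850 + (0.3/6)·(k1 + 2k2 + 2k3 + k4) = 0.164195
y(1.6) ≈ 0.1642

0.1642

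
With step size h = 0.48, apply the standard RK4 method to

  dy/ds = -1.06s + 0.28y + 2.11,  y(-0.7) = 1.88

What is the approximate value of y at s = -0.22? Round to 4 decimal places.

RK4: k1 = f(s_n, y_n); k2 = f(s_n + h/2, y_n + (h/2)·k1); k3 = f(s_n + h/2, y_n + (h/2)·k2); k4 = f(s_n + h, y_n + h·k3); y_{n+1} = y_n + (h/6)·(k1 + 2k2 + 2k3 + k4).
s=-0.700000, y=1.880000:
  k1 = f(-0.700000, 1.880000) = 3.378400
  k2 = f(-0.460000, 2.690816) = 3.351028
  k3 = f(-0.460000, 2.684247) = 3.349189
  k4 = f(-0.220000, 3.487611) = 3.319731
  y ← 1.880000 + (0.48/6)·(k1 + 2k2 + 2k3 + k4) = 3.487885
y(-0.22) ≈ 3.4879

3.4879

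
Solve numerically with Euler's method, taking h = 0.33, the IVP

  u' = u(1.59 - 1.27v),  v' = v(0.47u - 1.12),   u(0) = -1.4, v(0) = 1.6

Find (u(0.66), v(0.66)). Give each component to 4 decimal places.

-1.4919, 0.2942

Euler on (u,v): u_{n+1} = u_n + h·u', v_{n+1} = v_n + h·v'.
0.000000: (-1.400000, 1.600000); f=(0.618800, -2.844800) → (-1.195796, 0.661216)
0.330000: (-1.195796, 0.661216); f=(-0.897153, -1.112181) → (-1.491856, 0.294196)
(u(0.66), v(0.66)) ≈ (-1.4919, 0.2942)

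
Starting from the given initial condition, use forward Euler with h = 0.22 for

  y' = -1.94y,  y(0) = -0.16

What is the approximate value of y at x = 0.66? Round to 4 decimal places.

Euler: y_{n+1} = y_n + h·f(x_n, y_n).
x=0.000000, y=-0.160000: f=0.310400 → y ← -0.160000 + 0.22·0.310400 = -0.091712
x=0.220000, y=-0.091712: f=0.177921 → y ← -0.091712 + 0.22·0.177921 = -0.052569
x=0.440000, y=-0.052569: f=0.101984 → y ← -0.052569 + 0.22·0.101984 = -0.030133
y(0.66) ≈ -0.0301

-0.0301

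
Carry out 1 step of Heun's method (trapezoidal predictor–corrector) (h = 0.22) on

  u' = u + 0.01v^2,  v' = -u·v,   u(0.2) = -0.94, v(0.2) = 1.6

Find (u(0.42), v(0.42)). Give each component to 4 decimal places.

-1.1620, 2.0078

Heun on (u,v): k1 = f(t_n, state_n); k2 = f(t_n + h, state_n + h·k1); state_{n+1} = state_n + (h/2)·(k1 + k2).
0.200000: (-0.940000, 1.600000)
  k1 = (-0.914400, 1.504000)
  predictor → (-1.141168, 1.930880)
  k2 = (-1.103885, 2.203458)
  → (-1.162011, 2.007820)
(u(0.42), v(0.42)) ≈ (-1.1620, 2.0078)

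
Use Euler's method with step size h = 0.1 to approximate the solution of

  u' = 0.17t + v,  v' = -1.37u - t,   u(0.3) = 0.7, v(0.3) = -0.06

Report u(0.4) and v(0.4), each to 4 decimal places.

Euler on (u,v): u_{n+1} = u_n + h·u', v_{n+1} = v_n + h·v'.
0.300000: (0.700000, -0.060000); f=(-0.009000, -1.259000) → (0.699100, -0.185900)
(u(0.4), v(0.4)) ≈ (0.6991, -0.1859)

0.6991, -0.1859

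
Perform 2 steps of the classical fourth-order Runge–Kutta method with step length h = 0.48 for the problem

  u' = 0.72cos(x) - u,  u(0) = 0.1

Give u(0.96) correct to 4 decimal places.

0.4016

RK4: k1 = f(x_n, u_n); k2 = f(x_n + h/2, u_n + (h/2)·k1); k3 = f(x_n + h/2, u_n + (h/2)·k2); k4 = f(x_n + h, u_n + h·k3); u_{n+1} = u_n + (h/6)·(k1 + 2k2 + 2k3 + k4).
x=0.000000, u=0.100000:
  k1 = f(0.000000, 0.100000) = 0.620000
  k2 = f(0.240000, 0.248800) = 0.450563
  k3 = f(0.240000, 0.208135) = 0.491228
  k4 = f(0.480000, 0.335790) = 0.302847
  u ← 0.100000 + (0.48/6)·(k1 + 2k2 + 2k3 + k4) = 0.324514
x=0.480000, u=0.324514:
  k1 = f(0.480000, 0.324514) = 0.314122
  k2 = f(0.720000, 0.399904) = 0.141396
  k3 = f(0.720000, 0.358450) = 0.182851
  k4 = f(0.960000, 0.412283) = 0.000652
  u ← 0.324514 + (0.48/6)·(k1 + 2k2 + 2k3 + k4) = 0.401576
u(0.96) ≈ 0.4016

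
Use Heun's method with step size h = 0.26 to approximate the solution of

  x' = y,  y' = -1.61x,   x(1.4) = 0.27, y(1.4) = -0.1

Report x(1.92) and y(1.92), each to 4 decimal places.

0.1629, -0.2923

Heun on (x,y): k1 = f(s_n, state_n); k2 = f(s_n + h, state_n + h·k1); state_{n+1} = state_n + (h/2)·(k1 + k2).
1.400000: (0.270000, -0.100000)
  k1 = (-0.100000, -0.434700)
  predictor → (0.244000, -0.213022)
  k2 = (-0.213022, -0.392840)
  → (0.229307, -0.207580)
1.660000: (0.229307, -0.207580)
  k1 = (-0.207580, -0.369184)
  predictor → (0.175336, -0.303568)
  k2 = (-0.303568, -0.282291)
  → (0.162858, -0.292272)
(x(1.92), y(1.92)) ≈ (0.1629, -0.2923)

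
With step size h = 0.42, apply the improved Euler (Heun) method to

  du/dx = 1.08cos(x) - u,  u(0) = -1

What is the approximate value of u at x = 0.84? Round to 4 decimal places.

0.0513

Heun: k1 = f(x_n, u_n); k2 = f(x_n + h, u_n + h·k1); u_{n+1} = u_n + (h/2)·(k1 + k2).
x=0.000000, u=-1.000000:
  k1 = f(0.000000, -1.000000) = 2.080000
  k2 = f(0.420000, -0.126400) = 1.112536
  u ← -1.000000 + (0.42/2)·(2.080000 + 1.112536) = -0.329567
x=0.420000, u=-0.329567:
  k1 = f(0.420000, -0.329567) = 1.315703
  k2 = f(0.840000, 0.223028) = 0.497832
  u ← -0.329567 + (0.42/2)·(1.315703 + 0.497832) = 0.051275
u(0.84) ≈ 0.0513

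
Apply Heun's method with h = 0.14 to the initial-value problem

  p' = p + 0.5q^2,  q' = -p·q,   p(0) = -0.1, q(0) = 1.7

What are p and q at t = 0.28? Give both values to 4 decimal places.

0.3338, 1.6511

Heun on (p,q): k1 = f(t_n, state_n); k2 = f(t_n + h, state_n + h·k1); state_{n+1} = state_n + (h/2)·(k1 + k2).
0.000000: (-0.100000, 1.700000)
  k1 = (1.345000, 0.170000)
  predictor → (0.088300, 1.723800)
  k2 = (1.574043, -0.152212)
  → (0.104333, 1.701245)
0.140000: (0.104333, 1.701245)
  k1 = (1.551451, -0.177496)
  predictor → (0.321536, 1.676396)
  k2 = (1.726687, -0.539022)
  → (0.333803, 1.651089)
(p(0.28), q(0.28)) ≈ (0.3338, 1.6511)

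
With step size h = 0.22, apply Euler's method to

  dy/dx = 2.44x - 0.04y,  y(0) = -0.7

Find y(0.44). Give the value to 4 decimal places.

Euler: y_{n+1} = y_n + h·f(x_n, y_n).
x=0.000000, y=-0.700000: f=0.028000 → y ← -0.700000 + 0.22·0.028000 = -0.693840
x=0.220000, y=-0.693840: f=0.564554 → y ← -0.693840 + 0.22·0.564554 = -0.569638
y(0.44) ≈ -0.5696

-0.5696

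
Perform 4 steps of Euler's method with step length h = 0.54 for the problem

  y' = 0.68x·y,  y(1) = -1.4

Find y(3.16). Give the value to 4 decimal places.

-10.3697

Euler: y_{n+1} = y_n + h·f(x_n, y_n).
x=1.000000, y=-1.400000: f=-0.952000 → y ← -1.400000 + 0.54·(-0.952000) = -1.914080
x=1.540000, y=-1.914080: f=-2.004425 → y ← -1.914080 + 0.54·(-2.004425) = -2.996469
x=2.080000, y=-2.996469: f=-4.238206 → y ← -2.996469 + 0.54·(-4.238206) = -5.285101
x=2.620000, y=-5.285101: f=-9.415935 → y ← -5.285101 + 0.54·(-9.415935) = -10.369706
y(3.16) ≈ -10.3697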